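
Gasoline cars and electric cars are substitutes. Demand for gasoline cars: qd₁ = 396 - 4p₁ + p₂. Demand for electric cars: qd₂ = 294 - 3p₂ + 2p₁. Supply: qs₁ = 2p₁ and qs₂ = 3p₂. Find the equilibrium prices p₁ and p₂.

Market 1: 396 - 4p₁ + p₂ = 2p₁ → 6p₁ - p₂ = 396.
Market 2: 6p₂ - 2p₁ = 294.
Eliminating p₂: 6×(1) + 1×(2) gives 34p₁ = 2670, so p₁ = 1335/17.
Back-substitute into (2): p₂ = (294 + 2×1335/17) / 6 = 1278/17.

p₁ = 1335/17, p₂ = 1278/17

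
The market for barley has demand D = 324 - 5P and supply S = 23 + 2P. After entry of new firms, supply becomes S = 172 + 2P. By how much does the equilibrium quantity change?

Original equilibrium: P* = 43, Q* = 109.
New equilibrium: 324 - 5P = 172 + 2P, so 152 = 7P and P' = 152/7; Q' = 324 − 5(152/7) = 1508/7.
Change in quantity: 1508/7 − 109 = 745/7.

ΔQ = 745/7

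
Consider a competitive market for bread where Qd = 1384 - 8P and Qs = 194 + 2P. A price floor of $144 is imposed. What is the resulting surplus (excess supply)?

Equilibrium price would be P* = 119, so the floor at 144 binds.
At P = 144: Qd = 232, Qs = 482.
Surplus = 482 − 232 = 250.

Surplus = 250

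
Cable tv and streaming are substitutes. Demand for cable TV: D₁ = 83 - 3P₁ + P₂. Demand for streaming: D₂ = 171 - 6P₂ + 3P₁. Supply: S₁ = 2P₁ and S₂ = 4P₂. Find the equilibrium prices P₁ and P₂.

P₁ = 1001/47, P₂ = 1104/47

Market 1: 83 - 3P₁ + P₂ = 2P₁ → 5P₁ - P₂ = 83.
Market 2: 10P₂ - 3P₁ = 171.
Eliminating P₂: 10×(1) + 1×(2) gives 47P₁ = 1001, so P₁ = 1001/47.
Back-substitute into (2): P₂ = (171 + 3×1001/47) / 10 = 1104/47.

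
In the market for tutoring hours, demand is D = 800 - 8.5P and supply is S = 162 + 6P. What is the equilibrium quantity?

Set D = S: 800 - 8.5P = 162 + 6P.
638 = 14.5P, so P* = 44.
Q* = 800 − 8.5(44) = 426.

Q* = 426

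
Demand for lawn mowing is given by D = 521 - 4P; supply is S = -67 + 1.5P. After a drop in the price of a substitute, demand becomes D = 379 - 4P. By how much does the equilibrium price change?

ΔP = -284/11

Original equilibrium: P* = 1176/11, Q* = 1027/11.
New equilibrium: 379 - 4P = -67 + 1.5P, so 446 = 5.5P and P' = 892/11; Q' = 379 − 4(892/11) = 601/11.
Change in price: 892/11 − 1176/11 = -284/11.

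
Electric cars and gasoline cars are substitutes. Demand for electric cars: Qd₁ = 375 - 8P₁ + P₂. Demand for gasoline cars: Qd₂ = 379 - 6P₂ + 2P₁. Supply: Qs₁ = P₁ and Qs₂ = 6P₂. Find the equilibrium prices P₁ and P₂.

P₁ = 4879/106, P₂ = 4161/106

Market 1: 375 - 8P₁ + P₂ = P₁ → 9P₁ - P₂ = 375.
Market 2: 12P₂ - 2P₁ = 379.
Eliminating P₂: 12×(1) + 1×(2) gives 106P₁ = 4879, so P₁ = 4879/106.
Back-substitute into (2): P₂ = (379 + 2×4879/106) / 12 = 4161/106.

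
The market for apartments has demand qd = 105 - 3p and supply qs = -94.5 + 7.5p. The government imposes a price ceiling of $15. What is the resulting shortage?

Shortage = 42

Equilibrium price would be p* = 19, so the ceiling at 15 binds.
At p = 15: qd = 105 − 3(15) = 60, qs = -94.5 + 7.5(15) = 18.
Shortage = 60 − 18 = 42.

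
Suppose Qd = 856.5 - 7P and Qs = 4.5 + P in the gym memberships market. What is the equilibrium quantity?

Set Qd = Qs: 856.5 - 7P = 4.5 + P.
852 = 8P, so P* = 106.5.
Q* = 856.5 − 7(106.5) = 111.

Q* = 111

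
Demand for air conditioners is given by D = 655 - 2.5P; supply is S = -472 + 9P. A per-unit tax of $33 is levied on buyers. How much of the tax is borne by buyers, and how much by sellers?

Buyers bear 594/23, sellers bear 165/23

Pre-tax equilibrium: P* = 98, Q* = 410.
Tax on buyers shifts demand to D = 655 − 2.5(P + 33) = 572.5 - 2.5P.
572.5 - 2.5P = -472 + 9P gives seller price Ps = 2089/23; buyers pay Pb = 2089/23 + 33 = 2848/23.
New quantity: Q = 655 − 2.5(2848/23) = 7945/23.
Buyer burden = 2848/23 − 98 = 594/23; seller burden = 98 − 2089/23 = 165/23.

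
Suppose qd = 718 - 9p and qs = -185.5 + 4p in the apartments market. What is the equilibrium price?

Set qd = qs: 718 - 9p = -185.5 + 4p.
903.5 = 13p, so p* = 69.5.
q* = 718 − 9(69.5) = 92.5.

p* = 69.5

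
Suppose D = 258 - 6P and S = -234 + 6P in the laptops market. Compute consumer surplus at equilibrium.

Equilibrium: 258 - 6P = -234 + 6P gives P* = 41, Q* = 12.
Demand choke price (D = 0): P = 43.
CS = ½(43 − 41)(12) = 12.

Consumer surplus = 12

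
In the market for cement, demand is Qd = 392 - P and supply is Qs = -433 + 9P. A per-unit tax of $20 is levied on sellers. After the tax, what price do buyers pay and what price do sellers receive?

Buyers pay $100.5, sellers receive $80.5

Pre-tax equilibrium: P* = 82.5, Q* = 309.5.
Tax on sellers shifts supply to Qs = -433 + 9(P − 20) = -613 + 9P.
392 - P = -613 + 9P gives buyer price Pb = 100.5; sellers receive Ps = 100.5 − 20 = 80.5.
New quantity: Q = 392 − 1(100.5) = 291.5.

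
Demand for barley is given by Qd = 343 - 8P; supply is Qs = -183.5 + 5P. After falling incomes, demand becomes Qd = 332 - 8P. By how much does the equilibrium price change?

Original equilibrium: P* = 40.5, Q* = 19.
New equilibrium: 332 - 8P = -183.5 + 5P, so 515.5 = 13P and P' = 1031/26; Q' = 332 − 8(1031/26) = 192/13.
Change in price: 1031/26 − 40.5 = -11/13.

ΔP = -11/13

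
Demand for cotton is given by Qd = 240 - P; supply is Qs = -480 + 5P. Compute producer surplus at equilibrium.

Producer surplus = 1440

Equilibrium: 240 - P = -480 + 5P gives P* = 120, Q* = 120.
Supply starts at P = 96 (where Qs = 0).
PS = ½(120 − 96)(120) = 1440.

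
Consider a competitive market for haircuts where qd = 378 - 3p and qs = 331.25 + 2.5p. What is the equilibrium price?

Set qd = qs: 378 - 3p = 331.25 + 2.5p.
46.75 = 5.5p, so p* = 8.5.
q* = 378 − 3(8.5) = 352.5.

p* = 8.5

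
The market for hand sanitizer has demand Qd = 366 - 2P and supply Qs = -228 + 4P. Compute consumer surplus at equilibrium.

Consumer surplus = 7056

Equilibrium: 366 - 2P = -228 + 4P gives P* = 99, Q* = 168.
Demand choke price (Qd = 0): P = 183.
CS = ½(183 − 99)(168) = 7056.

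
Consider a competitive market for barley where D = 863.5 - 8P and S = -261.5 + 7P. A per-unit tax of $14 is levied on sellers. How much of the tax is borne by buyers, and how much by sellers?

Buyers bear 98/15, sellers bear 112/15

Pre-tax equilibrium: P* = 75, Q* = 263.5.
Tax on sellers shifts supply to S = -261.5 + 7(P − 14) = -359.5 + 7P.
863.5 - 8P = -359.5 + 7P gives buyer price Pb = 1223/15; sellers receive Ps = 1223/15 − 14 = 1013/15.
New quantity: Q = 863.5 − 8(1223/15) = 6337/30.
Buyer burden = 1223/15 − 75 = 98/15; seller burden = 75 − 1013/15 = 112/15.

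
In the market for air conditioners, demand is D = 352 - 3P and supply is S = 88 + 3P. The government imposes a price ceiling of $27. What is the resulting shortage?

Shortage = 102

Equilibrium price would be P* = 44, so the ceiling at 27 binds.
At P = 27: D = 352 − 3(27) = 271, S = 88 + 3(27) = 169.
Shortage = 271 − 169 = 102.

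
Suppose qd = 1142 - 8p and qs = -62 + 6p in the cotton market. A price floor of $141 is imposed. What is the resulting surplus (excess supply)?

Surplus = 770

Equilibrium price would be p* = 86, so the floor at 141 binds.
At p = 141: qd = 14, qs = 784.
Surplus = 784 − 14 = 770.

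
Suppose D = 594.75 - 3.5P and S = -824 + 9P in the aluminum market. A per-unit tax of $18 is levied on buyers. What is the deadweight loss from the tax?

Deadweight loss = 408.24

Pre-tax equilibrium: P* = 113.5, Q* = 197.5.
Tax on buyers shifts demand to D = 594.75 − 3.5(P + 18) = 531.75 - 3.5P.
531.75 - 3.5P = -824 + 9P gives seller price Ps = 108.46; buyers pay Pb = 108.46 + 18 = 126.46.
New quantity: Q = 594.75 − 3.5(126.46) = 152.14.
DWL = ½ × 18 × (197.5 − 152.14) = 408.24.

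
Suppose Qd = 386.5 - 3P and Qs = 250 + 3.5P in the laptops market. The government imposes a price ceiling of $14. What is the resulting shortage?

Shortage = 45.5

Equilibrium price would be P* = 21, so the ceiling at 14 binds.
At P = 14: Qd = 386.5 − 3(14) = 344.5, Qs = 250 + 3.5(14) = 299.
Shortage = 344.5 − 299 = 45.5.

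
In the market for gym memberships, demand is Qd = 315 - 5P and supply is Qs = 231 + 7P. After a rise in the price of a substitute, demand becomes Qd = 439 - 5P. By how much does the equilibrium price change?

Original equilibrium: P* = 7, Q* = 280.
New equilibrium: 439 - 5P = 231 + 7P, so 208 = 12P and P' = 52/3; Q' = 439 − 5(52/3) = 1057/3.
Change in price: 52/3 − 7 = 31/3.

ΔP = 31/3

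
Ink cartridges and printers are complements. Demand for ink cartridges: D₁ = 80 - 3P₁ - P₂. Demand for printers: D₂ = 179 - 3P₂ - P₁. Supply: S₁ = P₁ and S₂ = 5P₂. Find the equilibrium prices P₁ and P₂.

P₁ = 461/31, P₂ = 636/31

Market 1: 80 - 3P₁ - P₂ = P₁ → 4P₁ + P₂ = 80.
Market 2: 8P₂ + P₁ = 179.
Eliminating P₂: 8×(1) − 1×(2) gives 31P₁ = 461, so P₁ = 461/31.
Back-substitute into (2): P₂ = (179 − 1×461/31) / 8 = 636/31.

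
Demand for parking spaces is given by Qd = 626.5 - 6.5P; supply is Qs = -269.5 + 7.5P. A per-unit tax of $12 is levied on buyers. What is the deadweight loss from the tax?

Pre-tax equilibrium: P* = 64, Q* = 210.5.
Tax on buyers shifts demand to Qd = 626.5 − 6.5(P + 12) = 548.5 - 6.5P.
548.5 - 6.5P = -269.5 + 7.5P gives seller price Ps = 409/7; buyers pay Pb = 409/7 + 12 = 493/7.
New quantity: Q = 626.5 − 6.5(493/7) = 1181/7.
DWL = ½ × 12 × (210.5 − 1181/7) = 1755/7.

Deadweight loss = 1755/7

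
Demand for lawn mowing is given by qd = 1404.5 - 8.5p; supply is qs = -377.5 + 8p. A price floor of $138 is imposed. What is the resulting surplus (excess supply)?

Equilibrium price would be p* = 108, so the floor at 138 binds.
At p = 138: qd = 231.5, qs = 726.5.
Surplus = 726.5 − 231.5 = 495.

Surplus = 495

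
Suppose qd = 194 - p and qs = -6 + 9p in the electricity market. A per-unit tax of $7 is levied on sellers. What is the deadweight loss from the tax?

Deadweight loss = 22.05

Pre-tax equilibrium: p* = 20, q* = 174.
Tax on sellers shifts supply to qs = -6 + 9(p − 7) = -69 + 9p.
194 - p = -69 + 9p gives buyer price pb = 26.3; sellers receive ps = 26.3 − 7 = 19.3.
New quantity: q = 194 − 1(26.3) = 167.7.
DWL = ½ × 7 × (174 − 167.7) = 22.05.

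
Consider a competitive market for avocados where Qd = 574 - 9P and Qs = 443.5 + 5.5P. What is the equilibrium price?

Set Qd = Qs: 574 - 9P = 443.5 + 5.5P.
130.5 = 14.5P, so P* = 9.
Q* = 574 − 9(9) = 493.

P* = 9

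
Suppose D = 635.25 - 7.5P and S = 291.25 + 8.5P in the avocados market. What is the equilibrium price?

Set D = S: 635.25 - 7.5P = 291.25 + 8.5P.
344 = 16P, so P* = 21.5.
Q* = 635.25 − 7.5(21.5) = 474.

P* = 21.5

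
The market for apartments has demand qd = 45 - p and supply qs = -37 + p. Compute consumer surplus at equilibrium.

Consumer surplus = 8

Equilibrium: 45 - p = -37 + p gives p* = 41, q* = 4.
Demand choke price (qd = 0): p = 45.
CS = ½(45 − 41)(4) = 8.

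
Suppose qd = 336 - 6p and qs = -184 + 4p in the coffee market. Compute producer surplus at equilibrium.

Producer surplus = 72

Equilibrium: 336 - 6p = -184 + 4p gives p* = 52, q* = 24.
Supply starts at p = 46 (where qs = 0).
PS = ½(52 − 46)(24) = 72.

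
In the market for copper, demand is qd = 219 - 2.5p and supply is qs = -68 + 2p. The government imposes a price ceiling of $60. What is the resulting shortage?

Equilibrium price would be p* = 574/9, so the ceiling at 60 binds.
At p = 60: qd = 219 − 2.5(60) = 69, qs = -68 + 2(60) = 52.
Shortage = 69 − 52 = 17.

Shortage = 17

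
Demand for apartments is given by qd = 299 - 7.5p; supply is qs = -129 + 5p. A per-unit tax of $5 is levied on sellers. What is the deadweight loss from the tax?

Pre-tax equilibrium: p* = 34.24, q* = 42.2.
Tax on sellers shifts supply to qs = -129 + 5(p − 5) = -154 + 5p.
299 - 7.5p = -154 + 5p gives buyer price pb = 36.24; sellers receive ps = 36.24 − 5 = 31.24.
New quantity: q = 299 − 7.5(36.24) = 27.2.
DWL = ½ × 5 × (42.2 − 27.2) = 37.5.

Deadweight loss = 37.5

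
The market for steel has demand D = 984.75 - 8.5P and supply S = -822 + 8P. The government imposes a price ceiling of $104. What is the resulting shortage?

Shortage = 90.75

Equilibrium price would be P* = 109.5, so the ceiling at 104 binds.
At P = 104: D = 984.75 − 8.5(104) = 100.75, S = -822 + 8(104) = 10.
Shortage = 100.75 − 10 = 90.75.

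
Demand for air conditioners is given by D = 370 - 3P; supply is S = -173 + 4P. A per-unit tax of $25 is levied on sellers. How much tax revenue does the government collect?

Pre-tax equilibrium: P* = 543/7, Q* = 961/7.
Tax on sellers shifts supply to S = -173 + 4(P − 25) = -273 + 4P.
370 - 3P = -273 + 4P gives buyer price Pb = 643/7; sellers receive Ps = 643/7 − 25 = 468/7.
New quantity: Q = 370 − 3(643/7) = 661/7.
Revenue = 25 × 661/7 = 16525/7.

Tax revenue = 16525/7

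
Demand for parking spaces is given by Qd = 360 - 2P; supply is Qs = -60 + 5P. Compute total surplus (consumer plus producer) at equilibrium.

Equilibrium: 360 - 2P = -60 + 5P gives P* = 60, Q* = 240.
Demand choke price: P = 180; supply starts at P = 12.
CS = ½(180 − 60)(240) = 14400; PS = ½(60 − 12)(240) = 5760.

Total surplus = 20160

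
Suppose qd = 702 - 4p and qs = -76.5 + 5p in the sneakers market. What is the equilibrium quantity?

Set qd = qs: 702 - 4p = -76.5 + 5p.
778.5 = 9p, so p* = 86.5.
q* = 702 − 4(86.5) = 356.

q* = 356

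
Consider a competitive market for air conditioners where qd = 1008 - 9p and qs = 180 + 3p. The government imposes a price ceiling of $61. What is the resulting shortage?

Equilibrium price would be p* = 69, so the ceiling at 61 binds.
At p = 61: qd = 1008 − 9(61) = 459, qs = 180 + 3(61) = 363.
Shortage = 459 − 363 = 96.

Shortage = 96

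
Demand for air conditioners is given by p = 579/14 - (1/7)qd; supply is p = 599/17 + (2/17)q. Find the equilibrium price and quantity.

Set the two price expressions equal: 579/14 - (1/7)q = 599/17 + (2/17)q.
1457/238 = (31/119)q, so q* = 23.5.
p* = 579/14 − (1/7)(23.5) = 38.

p* = 38, q* = 23.5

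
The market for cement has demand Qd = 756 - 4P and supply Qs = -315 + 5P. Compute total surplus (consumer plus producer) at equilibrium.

Total surplus = 17640

Equilibrium: 756 - 4P = -315 + 5P gives P* = 119, Q* = 280.
Demand choke price: P = 189; supply starts at P = 63.
CS = ½(189 − 119)(280) = 9800; PS = ½(119 − 63)(280) = 7840.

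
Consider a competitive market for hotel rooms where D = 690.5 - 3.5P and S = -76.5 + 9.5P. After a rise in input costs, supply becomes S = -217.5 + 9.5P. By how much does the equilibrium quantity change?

Original equilibrium: P* = 59, Q* = 484.
New equilibrium: 690.5 - 3.5P = -217.5 + 9.5P, so 908 = 13P and P' = 908/13; Q' = 690.5 − 3.5(908/13) = 11597/26.
Change in quantity: 11597/26 − 484 = -987/26.

ΔQ = -987/26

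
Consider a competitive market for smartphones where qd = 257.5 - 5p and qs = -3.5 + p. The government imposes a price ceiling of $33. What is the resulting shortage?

Equilibrium price would be p* = 43.5, so the ceiling at 33 binds.
At p = 33: qd = 257.5 − 5(33) = 92.5, qs = -3.5 + 1(33) = 29.5.
Shortage = 92.5 − 29.5 = 63.

Shortage = 63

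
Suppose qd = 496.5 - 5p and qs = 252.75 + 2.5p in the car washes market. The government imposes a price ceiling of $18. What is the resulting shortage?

Equilibrium price would be p* = 32.5, so the ceiling at 18 binds.
At p = 18: qd = 496.5 − 5(18) = 406.5, qs = 252.75 + 2.5(18) = 297.75.
Shortage = 406.5 − 297.75 = 108.75.

Shortage = 108.75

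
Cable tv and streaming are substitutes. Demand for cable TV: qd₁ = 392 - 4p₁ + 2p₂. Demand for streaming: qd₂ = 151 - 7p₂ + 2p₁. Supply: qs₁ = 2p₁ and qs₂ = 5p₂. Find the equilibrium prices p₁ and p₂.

Market 1: 392 - 4p₁ + 2p₂ = 2p₁ → 6p₁ - 2p₂ = 392.
Market 2: 12p₂ - 2p₁ = 151.
Eliminating p₂: 12×(1) + 2×(2) gives 68p₁ = 5006, so p₁ = 2503/34.
Back-substitute into (2): p₂ = (151 + 2×2503/34) / 12 = 845/34.

p₁ = 2503/34, p₂ = 845/34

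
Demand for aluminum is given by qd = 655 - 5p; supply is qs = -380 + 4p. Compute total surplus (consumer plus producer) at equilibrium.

Total surplus = 1440

Equilibrium: 655 - 5p = -380 + 4p gives p* = 115, q* = 80.
Demand choke price: p = 131; supply starts at p = 95.
CS = ½(131 − 115)(80) = 640; PS = ½(115 − 95)(80) = 800.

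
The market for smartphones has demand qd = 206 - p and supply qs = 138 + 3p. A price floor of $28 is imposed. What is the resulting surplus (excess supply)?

Equilibrium price would be p* = 17, so the floor at 28 binds.
At p = 28: qd = 178, qs = 222.
Surplus = 222 − 178 = 44.

Surplus = 44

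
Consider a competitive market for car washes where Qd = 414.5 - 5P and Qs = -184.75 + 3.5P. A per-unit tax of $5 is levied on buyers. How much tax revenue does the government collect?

Pre-tax equilibrium: P* = 70.5, Q* = 62.
Tax on buyers shifts demand to Qd = 414.5 − 5(P + 5) = 389.5 - 5P.
389.5 - 5P = -184.75 + 3.5P gives seller price Ps = 2297/34; buyers pay Pb = 2297/34 + 5 = 2467/34.
New quantity: Q = 414.5 − 5(2467/34) = 879/17.
Revenue = 5 × 879/17 = 4395/17.

Tax revenue = 4395/17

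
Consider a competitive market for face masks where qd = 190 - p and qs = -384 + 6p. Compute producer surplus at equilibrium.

Producer surplus = 972

Equilibrium: 190 - p = -384 + 6p gives p* = 82, q* = 108.
Supply starts at p = 64 (where qs = 0).
PS = ½(82 − 64)(108) = 972.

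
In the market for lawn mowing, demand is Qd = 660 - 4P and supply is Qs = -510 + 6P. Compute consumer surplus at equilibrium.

Consumer surplus = 4608

Equilibrium: 660 - 4P = -510 + 6P gives P* = 117, Q* = 192.
Demand choke price (Qd = 0): P = 165.
CS = ½(165 − 117)(192) = 4608.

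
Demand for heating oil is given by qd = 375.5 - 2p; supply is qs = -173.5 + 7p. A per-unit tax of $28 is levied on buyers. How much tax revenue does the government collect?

Pre-tax equilibrium: p* = 61, q* = 253.5.
Tax on buyers shifts demand to qd = 375.5 − 2(p + 28) = 319.5 - 2p.
319.5 - 2p = -173.5 + 7p gives seller price ps = 493/9; buyers pay pb = 493/9 + 28 = 745/9.
New quantity: q = 375.5 − 2(745/9) = 3779/18.
Revenue = 28 × 3779/18 = 52906/9.

Tax revenue = 52906/9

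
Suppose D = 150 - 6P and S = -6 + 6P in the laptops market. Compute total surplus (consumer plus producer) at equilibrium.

Equilibrium: 150 - 6P = -6 + 6P gives P* = 13, Q* = 72.
Demand choke price: P = 25; supply starts at P = 1.
CS = ½(25 − 13)(72) = 432; PS = ½(13 − 1)(72) = 432.

Total surplus = 864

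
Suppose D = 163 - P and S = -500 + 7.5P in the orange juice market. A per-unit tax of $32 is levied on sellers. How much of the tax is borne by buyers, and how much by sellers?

Pre-tax equilibrium: P* = 78, Q* = 85.
Tax on sellers shifts supply to S = -500 + 7.5(P − 32) = -740 + 7.5P.
163 - P = -740 + 7.5P gives buyer price Pb = 1806/17; sellers receive Ps = 1806/17 − 32 = 1262/17.
New quantity: Q = 163 − 1(1806/17) = 965/17.
Buyer burden = 1806/17 − 78 = 480/17; seller burden = 78 − 1262/17 = 64/17.

Buyers bear 480/17, sellers bear 64/17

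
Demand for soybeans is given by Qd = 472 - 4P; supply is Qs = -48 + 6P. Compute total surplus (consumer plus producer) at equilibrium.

Equilibrium: 472 - 4P = -48 + 6P gives P* = 52, Q* = 264.
Demand choke price: P = 118; supply starts at P = 8.
CS = ½(118 − 52)(264) = 8712; PS = ½(52 − 8)(264) = 5808.

Total surplus = 14520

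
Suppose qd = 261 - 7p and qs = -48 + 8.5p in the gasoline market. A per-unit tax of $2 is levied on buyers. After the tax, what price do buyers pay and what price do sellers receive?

Buyers pay 652/31, sellers receive 590/31

Pre-tax equilibrium: p* = 618/31, q* = 3765/31.
Tax on buyers shifts demand to qd = 261 − 7(p + 2) = 247 - 7p.
247 - 7p = -48 + 8.5p gives seller price ps = 590/31; buyers pay pb = 590/31 + 2 = 652/31.
New quantity: q = 261 − 7(652/31) = 3527/31.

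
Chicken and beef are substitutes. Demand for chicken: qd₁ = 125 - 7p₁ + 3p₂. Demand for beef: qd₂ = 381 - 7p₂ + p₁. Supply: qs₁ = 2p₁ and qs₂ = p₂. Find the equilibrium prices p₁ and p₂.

p₁ = 2143/69, p₂ = 3554/69

Market 1: 125 - 7p₁ + 3p₂ = 2p₁ → 9p₁ - 3p₂ = 125.
Market 2: 8p₂ - p₁ = 381.
Eliminating p₂: 8×(1) + 3×(2) gives 69p₁ = 2143, so p₁ = 2143/69.
Back-substitute into (2): p₂ = (381 + 1×2143/69) / 8 = 3554/69.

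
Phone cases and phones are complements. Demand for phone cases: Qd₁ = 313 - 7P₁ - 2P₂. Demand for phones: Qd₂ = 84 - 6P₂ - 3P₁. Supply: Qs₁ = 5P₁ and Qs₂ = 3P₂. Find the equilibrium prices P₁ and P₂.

Market 1: 313 - 7P₁ - 2P₂ = 5P₁ → 12P₁ + 2P₂ = 313.
Market 2: 9P₂ + 3P₁ = 84.
Eliminating P₂: 9×(1) − 2×(2) gives 102P₁ = 2649, so P₁ = 883/34.
Back-substitute into (2): P₂ = (84 − 3×883/34) / 9 = 23/34.

P₁ = 883/34, P₂ = 23/34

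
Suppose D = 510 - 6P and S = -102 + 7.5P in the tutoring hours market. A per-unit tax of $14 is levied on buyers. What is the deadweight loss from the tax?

Deadweight loss = 980/3

Pre-tax equilibrium: P* = 136/3, Q* = 238.
Tax on buyers shifts demand to D = 510 − 6(P + 14) = 426 - 6P.
426 - 6P = -102 + 7.5P gives seller price Ps = 352/9; buyers pay Pb = 352/9 + 14 = 478/9.
New quantity: Q = 510 − 6(478/9) = 574/3.
DWL = ½ × 14 × (238 − 574/3) = 980/3.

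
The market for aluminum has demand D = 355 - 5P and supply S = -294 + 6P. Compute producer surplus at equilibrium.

Equilibrium: 355 - 5P = -294 + 6P gives P* = 59, Q* = 60.
Supply starts at P = 49 (where S = 0).
PS = ½(59 − 49)(60) = 300.

Producer surplus = 300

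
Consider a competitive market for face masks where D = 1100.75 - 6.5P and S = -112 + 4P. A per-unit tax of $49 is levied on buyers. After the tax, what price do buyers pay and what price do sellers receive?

Pre-tax equilibrium: P* = 115.5, Q* = 350.
Tax on buyers shifts demand to D = 1100.75 − 6.5(P + 49) = 782.25 - 6.5P.
782.25 - 6.5P = -112 + 4P gives seller price Ps = 511/6; buyers pay Pb = 511/6 + 49 = 805/6.
New quantity: Q = 1100.75 − 6.5(805/6) = 686/3.

Buyers pay 805/6, sellers receive 511/6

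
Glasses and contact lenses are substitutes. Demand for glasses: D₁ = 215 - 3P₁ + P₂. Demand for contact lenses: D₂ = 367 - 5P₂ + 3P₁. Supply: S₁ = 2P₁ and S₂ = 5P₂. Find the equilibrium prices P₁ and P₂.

Market 1: 215 - 3P₁ + P₂ = 2P₁ → 5P₁ - P₂ = 215.
Market 2: 10P₂ - 3P₁ = 367.
Eliminating P₂: 10×(1) + 1×(2) gives 47P₁ = 2517, so P₁ = 2517/47.
Back-substitute into (2): P₂ = (367 + 3×2517/47) / 10 = 2480/47.

P₁ = 2517/47, P₂ = 2480/47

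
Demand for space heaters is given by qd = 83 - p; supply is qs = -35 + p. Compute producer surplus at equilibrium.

Producer surplus = 288

Equilibrium: 83 - p = -35 + p gives p* = 59, q* = 24.
Supply starts at p = 35 (where qs = 0).
PS = ½(59 − 35)(24) = 288.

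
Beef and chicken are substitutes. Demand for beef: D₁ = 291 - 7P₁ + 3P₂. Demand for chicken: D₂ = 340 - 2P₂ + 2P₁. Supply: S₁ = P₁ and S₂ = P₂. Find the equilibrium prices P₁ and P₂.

P₁ = 631/6, P₂ = 1651/9

Market 1: 291 - 7P₁ + 3P₂ = P₁ → 8P₁ - 3P₂ = 291.
Market 2: 3P₂ - 2P₁ = 340.
Eliminating P₂: 3×(1) + 3×(2) gives 18P₁ = 1893, so P₁ = 631/6.
Back-substitute into (2): P₂ = (340 + 2×631/6) / 3 = 1651/9.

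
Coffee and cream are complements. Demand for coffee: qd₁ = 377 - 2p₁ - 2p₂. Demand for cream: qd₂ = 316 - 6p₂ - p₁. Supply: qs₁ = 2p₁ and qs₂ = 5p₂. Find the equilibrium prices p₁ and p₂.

p₁ = 3515/42, p₂ = 887/42

Market 1: 377 - 2p₁ - 2p₂ = 2p₁ → 4p₁ + 2p₂ = 377.
Market 2: 11p₂ + p₁ = 316.
Eliminating p₂: 11×(1) − 2×(2) gives 42p₁ = 3515, so p₁ = 3515/42.
Back-substitute into (2): p₂ = (316 − 1×3515/42) / 11 = 887/42.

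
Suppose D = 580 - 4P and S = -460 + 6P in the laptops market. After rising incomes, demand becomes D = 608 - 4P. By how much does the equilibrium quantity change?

ΔQ = 16.8

Original equilibrium: P* = 104, Q* = 164.
New equilibrium: 608 - 4P = -460 + 6P, so 1068 = 10P and P' = 106.8; Q' = 608 − 4(106.8) = 180.8.
Change in quantity: 180.8 − 164 = 16.8.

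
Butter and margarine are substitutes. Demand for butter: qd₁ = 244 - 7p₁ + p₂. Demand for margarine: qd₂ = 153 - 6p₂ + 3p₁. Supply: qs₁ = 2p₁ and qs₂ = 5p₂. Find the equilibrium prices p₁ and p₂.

Market 1: 244 - 7p₁ + p₂ = 2p₁ → 9p₁ - p₂ = 244.
Market 2: 11p₂ - 3p₁ = 153.
Eliminating p₂: 11×(1) + 1×(2) gives 96p₁ = 2837, so p₁ = 2837/96.
Back-substitute into (2): p₂ = (153 + 3×2837/96) / 11 = 21.96875.

p₁ = 2837/96, p₂ = 21.96875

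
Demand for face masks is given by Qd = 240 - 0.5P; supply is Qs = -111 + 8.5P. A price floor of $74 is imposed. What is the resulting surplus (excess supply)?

Surplus = 315

Equilibrium price would be P* = 39, so the floor at 74 binds.
At P = 74: Qd = 203, Qs = 518.
Surplus = 518 − 203 = 315.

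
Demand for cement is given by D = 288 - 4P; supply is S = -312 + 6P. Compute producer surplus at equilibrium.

Equilibrium: 288 - 4P = -312 + 6P gives P* = 60, Q* = 48.
Supply starts at P = 52 (where S = 0).
PS = ½(60 − 52)(48) = 192.

Producer surplus = 192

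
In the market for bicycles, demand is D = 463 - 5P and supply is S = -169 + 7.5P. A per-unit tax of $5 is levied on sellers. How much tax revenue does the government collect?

Pre-tax equilibrium: P* = 50.56, Q* = 210.2.
Tax on sellers shifts supply to S = -169 + 7.5(P − 5) = -206.5 + 7.5P.
463 - 5P = -206.5 + 7.5P gives buyer price Pb = 53.56; sellers receive Ps = 53.56 − 5 = 48.56.
New quantity: Q = 463 − 5(53.56) = 195.2.
Revenue = 5 × 195.2 = 976.

Tax revenue = 976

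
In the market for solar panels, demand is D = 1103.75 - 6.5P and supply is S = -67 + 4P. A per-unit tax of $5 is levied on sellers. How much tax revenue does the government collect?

Pre-tax equilibrium: P* = 111.5, Q* = 379.
Tax on sellers shifts supply to S = -67 + 4(P − 5) = -87 + 4P.
1103.75 - 6.5P = -87 + 4P gives buyer price Pb = 4763/42; sellers receive Ps = 4763/42 − 5 = 4553/42.
New quantity: Q = 1103.75 − 6.5(4763/42) = 7699/21.
Revenue = 5 × 7699/21 = 38495/21.

Tax revenue = 38495/21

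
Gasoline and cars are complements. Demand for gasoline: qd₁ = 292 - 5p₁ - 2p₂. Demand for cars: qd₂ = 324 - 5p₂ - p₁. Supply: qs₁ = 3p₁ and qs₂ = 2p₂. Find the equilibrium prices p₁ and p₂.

Market 1: 292 - 5p₁ - 2p₂ = 3p₁ → 8p₁ + 2p₂ = 292.
Market 2: 7p₂ + p₁ = 324.
Eliminating p₂: 7×(1) − 2×(2) gives 54p₁ = 1396, so p₁ = 698/27.
Back-substitute into (2): p₂ = (324 − 1×698/27) / 7 = 1150/27.

p₁ = 698/27, p₂ = 1150/27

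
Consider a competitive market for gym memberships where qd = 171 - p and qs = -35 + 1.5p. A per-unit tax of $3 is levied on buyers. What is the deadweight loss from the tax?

Deadweight loss = 2.7

Pre-tax equilibrium: p* = 82.4, q* = 88.6.
Tax on buyers shifts demand to qd = 171 − 1(p + 3) = 168 - p.
168 - p = -35 + 1.5p gives seller price ps = 81.2; buyers pay pb = 81.2 + 3 = 84.2.
New quantity: q = 171 − 1(84.2) = 86.8.
DWL = ½ × 3 × (88.6 − 86.8) = 2.7.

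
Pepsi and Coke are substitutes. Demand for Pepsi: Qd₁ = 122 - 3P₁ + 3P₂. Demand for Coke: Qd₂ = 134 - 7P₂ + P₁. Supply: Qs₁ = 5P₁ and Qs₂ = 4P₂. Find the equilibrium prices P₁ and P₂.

P₁ = 1744/85, P₂ = 1194/85

Market 1: 122 - 3P₁ + 3P₂ = 5P₁ → 8P₁ - 3P₂ = 122.
Market 2: 11P₂ - P₁ = 134.
Eliminating P₂: 11×(1) + 3×(2) gives 85P₁ = 1744, so P₁ = 1744/85.
Back-substitute into (2): P₂ = (134 + 1×1744/85) / 11 = 1194/85.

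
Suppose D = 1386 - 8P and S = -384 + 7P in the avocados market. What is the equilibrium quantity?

Q* = 442

Set D = S: 1386 - 8P = -384 + 7P.
1770 = 15P, so P* = 118.
Q* = 1386 − 8(118) = 442.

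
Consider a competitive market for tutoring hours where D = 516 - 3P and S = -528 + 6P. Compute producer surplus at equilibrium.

Producer surplus = 2352

Equilibrium: 516 - 3P = -528 + 6P gives P* = 116, Q* = 168.
Supply starts at P = 88 (where S = 0).
PS = ½(116 − 88)(168) = 2352.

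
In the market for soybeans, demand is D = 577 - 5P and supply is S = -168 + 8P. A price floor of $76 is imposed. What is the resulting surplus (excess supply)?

Equilibrium price would be P* = 745/13, so the floor at 76 binds.
At P = 76: D = 197, S = 440.
Surplus = 440 − 197 = 243.

Surplus = 243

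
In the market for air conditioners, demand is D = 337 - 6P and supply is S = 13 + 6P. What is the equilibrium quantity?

Q* = 175

Set D = S: 337 - 6P = 13 + 6P.
324 = 12P, so P* = 27.
Q* = 337 − 6(27) = 175.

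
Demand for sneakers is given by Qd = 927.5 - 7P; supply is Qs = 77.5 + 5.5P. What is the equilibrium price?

Set Qd = Qs: 927.5 - 7P = 77.5 + 5.5P.
850 = 12.5P, so P* = 68.
Q* = 927.5 − 7(68) = 451.5.

P* = 68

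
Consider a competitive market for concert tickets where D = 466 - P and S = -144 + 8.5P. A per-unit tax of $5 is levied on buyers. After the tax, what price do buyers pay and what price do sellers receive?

Buyers pay 1305/19, sellers receive 1210/19

Pre-tax equilibrium: P* = 1220/19, Q* = 7634/19.
Tax on buyers shifts demand to D = 466 − 1(P + 5) = 461 - P.
461 - P = -144 + 8.5P gives seller price Ps = 1210/19; buyers pay Pb = 1210/19 + 5 = 1305/19.
New quantity: Q = 466 − 1(1305/19) = 7549/19.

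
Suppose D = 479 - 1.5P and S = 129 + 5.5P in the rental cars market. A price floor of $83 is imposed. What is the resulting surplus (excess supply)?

Equilibrium price would be P* = 50, so the floor at 83 binds.
At P = 83: D = 354.5, S = 585.5.
Surplus = 585.5 − 354.5 = 231.

Surplus = 231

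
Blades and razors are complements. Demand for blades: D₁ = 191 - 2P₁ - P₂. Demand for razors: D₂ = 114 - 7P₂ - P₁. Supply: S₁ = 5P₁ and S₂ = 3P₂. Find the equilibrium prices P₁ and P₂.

Market 1: 191 - 2P₁ - P₂ = 5P₁ → 7P₁ + P₂ = 191.
Market 2: 10P₂ + P₁ = 114.
Eliminating P₂: 10×(1) − 1×(2) gives 69P₁ = 1796, so P₁ = 1796/69.
Back-substitute into (2): P₂ = (114 − 1×1796/69) / 10 = 607/69.

P₁ = 1796/69, P₂ = 607/69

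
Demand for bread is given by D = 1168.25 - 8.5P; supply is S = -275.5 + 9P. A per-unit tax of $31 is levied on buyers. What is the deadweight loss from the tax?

Pre-tax equilibrium: P* = 82.5, Q* = 467.
Tax on buyers shifts demand to D = 1168.25 − 8.5(P + 31) = 904.75 - 8.5P.
904.75 - 8.5P = -275.5 + 9P gives seller price Ps = 4721/70; buyers pay Pb = 4721/70 + 31 = 6891/70.
New quantity: Q = 1168.25 − 8.5(6891/70) = 11602/35.
DWL = ½ × 31 × (467 − 11602/35) = 147033/70.

Deadweight loss = 147033/70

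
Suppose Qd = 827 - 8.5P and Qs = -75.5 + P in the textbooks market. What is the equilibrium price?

Set Qd = Qs: 827 - 8.5P = -75.5 + P.
902.5 = 9.5P, so P* = 95.
Q* = 827 − 8.5(95) = 19.5.

P* = 95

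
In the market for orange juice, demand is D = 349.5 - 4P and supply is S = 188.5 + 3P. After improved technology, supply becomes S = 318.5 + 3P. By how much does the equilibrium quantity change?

Original equilibrium: P* = 23, Q* = 257.5.
New equilibrium: 349.5 - 4P = 318.5 + 3P, so 31 = 7P and P' = 31/7; Q' = 349.5 − 4(31/7) = 4645/14.
Change in quantity: 4645/14 − 257.5 = 520/7.

ΔQ = 520/7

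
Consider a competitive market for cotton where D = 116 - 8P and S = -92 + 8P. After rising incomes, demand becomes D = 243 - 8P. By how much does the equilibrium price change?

Original equilibrium: P* = 13, Q* = 12.
New equilibrium: 243 - 8P = -92 + 8P, so 335 = 16P and P' = 20.9375; Q' = 243 − 8(20.9375) = 75.5.
Change in price: 20.9375 − 13 = 7.9375.

ΔP = 7.9375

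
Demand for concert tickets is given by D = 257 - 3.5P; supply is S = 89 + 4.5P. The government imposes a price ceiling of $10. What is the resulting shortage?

Equilibrium price would be P* = 21, so the ceiling at 10 binds.
At P = 10: D = 257 − 3.5(10) = 222, S = 89 + 4.5(10) = 134.
Shortage = 222 − 134 = 88.

Shortage = 88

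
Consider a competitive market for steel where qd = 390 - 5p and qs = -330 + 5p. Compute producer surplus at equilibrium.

Producer surplus = 90

Equilibrium: 390 - 5p = -330 + 5p gives p* = 72, q* = 30.
Supply starts at p = 66 (where qs = 0).
PS = ½(72 − 66)(30) = 90.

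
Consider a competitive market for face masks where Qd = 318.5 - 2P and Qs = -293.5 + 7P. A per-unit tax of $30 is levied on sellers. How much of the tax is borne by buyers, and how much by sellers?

Buyers bear 70/3, sellers bear 20/3

Pre-tax equilibrium: P* = 68, Q* = 182.5.
Tax on sellers shifts supply to Qs = -293.5 + 7(P − 30) = -503.5 + 7P.
318.5 - 2P = -503.5 + 7P gives buyer price Pb = 274/3; sellers receive Ps = 274/3 − 30 = 184/3.
New quantity: Q = 318.5 − 2(274/3) = 815/6.
Buyer burden = 274/3 − 68 = 70/3; seller burden = 68 − 184/3 = 20/3.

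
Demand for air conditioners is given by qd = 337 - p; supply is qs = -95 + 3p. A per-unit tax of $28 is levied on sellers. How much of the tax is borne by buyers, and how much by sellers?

Pre-tax equilibrium: p* = 108, q* = 229.
Tax on sellers shifts supply to qs = -95 + 3(p − 28) = -179 + 3p.
337 - p = -179 + 3p gives buyer price pb = 129; sellers receive ps = 129 − 28 = 101.
New quantity: q = 337 − 1(129) = 208.
Buyer burden = 129 − 108 = 21; seller burden = 108 − 101 = 7.

Buyers bear $21, sellers bear $7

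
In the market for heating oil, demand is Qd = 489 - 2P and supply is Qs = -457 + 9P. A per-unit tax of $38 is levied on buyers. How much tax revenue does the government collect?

Pre-tax equilibrium: P* = 86, Q* = 317.
Tax on buyers shifts demand to Qd = 489 − 2(P + 38) = 413 - 2P.
413 - 2P = -457 + 9P gives seller price Ps = 870/11; buyers pay Pb = 870/11 + 38 = 1288/11.
New quantity: Q = 489 − 2(1288/11) = 2803/11.
Revenue = 38 × 2803/11 = 106514/11.

Tax revenue = 106514/11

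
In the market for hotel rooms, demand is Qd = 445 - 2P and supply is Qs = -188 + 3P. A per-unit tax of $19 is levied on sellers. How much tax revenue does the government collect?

Tax revenue = 3211

Pre-tax equilibrium: P* = 126.6, Q* = 191.8.
Tax on sellers shifts supply to Qs = -188 + 3(P − 19) = -245 + 3P.
445 - 2P = -245 + 3P gives buyer price Pb = 138; sellers receive Ps = 138 − 19 = 119.
New quantity: Q = 445 − 2(138) = 169.
Revenue = 19 × 169 = 3211.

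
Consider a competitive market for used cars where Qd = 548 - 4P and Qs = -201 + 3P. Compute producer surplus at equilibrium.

Producer surplus = 2400

Equilibrium: 548 - 4P = -201 + 3P gives P* = 107, Q* = 120.
Supply starts at P = 67 (where Qs = 0).
PS = ½(107 − 67)(120) = 2400.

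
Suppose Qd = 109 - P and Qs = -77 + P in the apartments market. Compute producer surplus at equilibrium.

Equilibrium: 109 - P = -77 + P gives P* = 93, Q* = 16.
Supply starts at P = 77 (where Qs = 0).
PS = ½(93 − 77)(16) = 128.

Producer surplus = 128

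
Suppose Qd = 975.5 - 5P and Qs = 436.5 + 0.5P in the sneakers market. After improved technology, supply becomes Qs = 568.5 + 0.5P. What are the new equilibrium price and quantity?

P' = 74, Q' = 605.5

Original equilibrium: P* = 98, Q* = 485.5.
New equilibrium: 975.5 - 5P = 568.5 + 0.5P, so 407 = 5.5P and P' = 74; Q' = 975.5 − 5(74) = 605.5.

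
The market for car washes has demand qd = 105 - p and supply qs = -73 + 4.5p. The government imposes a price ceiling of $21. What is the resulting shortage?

Equilibrium price would be p* = 356/11, so the ceiling at 21 binds.
At p = 21: qd = 105 − 1(21) = 84, qs = -73 + 4.5(21) = 21.5.
Shortage = 84 − 21.5 = 62.5.

Shortage = 62.5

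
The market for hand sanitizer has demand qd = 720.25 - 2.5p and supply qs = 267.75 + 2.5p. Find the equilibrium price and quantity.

p* = 90.5, q* = 494

Set qd = qs: 720.25 - 2.5p = 267.75 + 2.5p.
452.5 = 5p, so p* = 90.5.
q* = 720.25 − 2.5(90.5) = 494.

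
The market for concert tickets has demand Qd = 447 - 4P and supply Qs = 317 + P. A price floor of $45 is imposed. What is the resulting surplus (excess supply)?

Equilibrium price would be P* = 26, so the floor at 45 binds.
At P = 45: Qd = 267, Qs = 362.
Surplus = 362 − 267 = 95.

Surplus = 95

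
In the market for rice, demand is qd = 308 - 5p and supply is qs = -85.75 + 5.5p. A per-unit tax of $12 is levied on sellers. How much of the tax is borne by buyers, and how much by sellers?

Pre-tax equilibrium: p* = 37.5, q* = 120.5.
Tax on sellers shifts supply to qs = -85.75 + 5.5(p − 12) = -151.75 + 5.5p.
308 - 5p = -151.75 + 5.5p gives buyer price pb = 613/14; sellers receive ps = 613/14 − 12 = 445/14.
New quantity: q = 308 − 5(613/14) = 1247/14.
Buyer burden = 613/14 − 37.5 = 44/7; seller burden = 37.5 − 445/14 = 40/7.

Buyers bear 44/7, sellers bear 40/7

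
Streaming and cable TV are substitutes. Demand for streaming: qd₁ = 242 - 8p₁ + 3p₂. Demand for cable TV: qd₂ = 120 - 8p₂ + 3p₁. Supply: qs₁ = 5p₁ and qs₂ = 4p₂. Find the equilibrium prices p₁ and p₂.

p₁ = 1088/49, p₂ = 762/49

Market 1: 242 - 8p₁ + 3p₂ = 5p₁ → 13p₁ - 3p₂ = 242.
Market 2: 12p₂ - 3p₁ = 120.
Eliminating p₂: 12×(1) + 3×(2) gives 147p₁ = 3264, so p₁ = 1088/49.
Back-substitute into (2): p₂ = (120 + 3×1088/49) / 12 = 762/49.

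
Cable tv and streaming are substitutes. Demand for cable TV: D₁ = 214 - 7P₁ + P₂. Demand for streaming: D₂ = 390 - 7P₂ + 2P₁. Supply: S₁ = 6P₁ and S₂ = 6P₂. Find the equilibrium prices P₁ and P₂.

P₁ = 3172/167, P₂ = 5498/167

Market 1: 214 - 7P₁ + P₂ = 6P₁ → 13P₁ - P₂ = 214.
Market 2: 13P₂ - 2P₁ = 390.
Eliminating P₂: 13×(1) + 1×(2) gives 167P₁ = 3172, so P₁ = 3172/167.
Back-substitute into (2): P₂ = (390 + 2×3172/167) / 13 = 5498/167.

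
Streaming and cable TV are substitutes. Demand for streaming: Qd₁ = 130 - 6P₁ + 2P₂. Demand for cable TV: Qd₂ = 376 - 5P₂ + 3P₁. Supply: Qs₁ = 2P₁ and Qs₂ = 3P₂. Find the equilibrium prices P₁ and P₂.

P₁ = 896/29, P₂ = 1699/29

Market 1: 130 - 6P₁ + 2P₂ = 2P₁ → 8P₁ - 2P₂ = 130.
Market 2: 8P₂ - 3P₁ = 376.
Eliminating P₂: 8×(1) + 2×(2) gives 58P₁ = 1792, so P₁ = 896/29.
Back-substitute into (2): P₂ = (376 + 3×896/29) / 8 = 1699/29.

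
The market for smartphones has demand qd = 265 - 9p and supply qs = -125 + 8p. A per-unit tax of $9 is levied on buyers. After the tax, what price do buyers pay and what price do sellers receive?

Pre-tax equilibrium: p* = 390/17, q* = 995/17.
Tax on buyers shifts demand to qd = 265 − 9(p + 9) = 184 - 9p.
184 - 9p = -125 + 8p gives seller price ps = 309/17; buyers pay pb = 309/17 + 9 = 462/17.
New quantity: q = 265 − 9(462/17) = 347/17.

Buyers pay 462/17, sellers receive 309/17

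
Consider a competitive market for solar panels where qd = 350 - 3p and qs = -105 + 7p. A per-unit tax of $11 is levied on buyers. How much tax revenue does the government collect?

Pre-tax equilibrium: p* = 45.5, q* = 213.5.
Tax on buyers shifts demand to qd = 350 − 3(p + 11) = 317 - 3p.
317 - 3p = -105 + 7p gives seller price ps = 42.2; buyers pay pb = 42.2 + 11 = 53.2.
New quantity: q = 350 − 3(53.2) = 190.4.
Revenue = 11 × 190.4 = 2094.4.

Tax revenue = 2094.4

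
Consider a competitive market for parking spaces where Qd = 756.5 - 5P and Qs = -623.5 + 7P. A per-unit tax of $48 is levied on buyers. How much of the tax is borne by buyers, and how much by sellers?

Pre-tax equilibrium: P* = 115, Q* = 181.5.
Tax on buyers shifts demand to Qd = 756.5 − 5(P + 48) = 516.5 - 5P.
516.5 - 5P = -623.5 + 7P gives seller price Ps = 95; buyers pay Pb = 95 + 48 = 143.
New quantity: Q = 756.5 − 5(143) = 41.5.
Buyer burden = 143 − 115 = 28; seller burden = 115 − 95 = 20.

Buyers bear $28, sellers bear $20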